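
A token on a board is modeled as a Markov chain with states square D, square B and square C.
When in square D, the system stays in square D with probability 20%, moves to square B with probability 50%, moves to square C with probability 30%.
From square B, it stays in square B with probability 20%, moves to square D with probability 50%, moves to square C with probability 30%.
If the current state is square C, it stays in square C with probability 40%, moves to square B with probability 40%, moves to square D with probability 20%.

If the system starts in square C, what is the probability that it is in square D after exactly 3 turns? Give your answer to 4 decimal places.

0.3020

Propagate the distribution vector 3 turns from square C.
After 0 turns: (0.0000, 0.0000, 1.0000)
After 1 turn: (0.2000, 0.4000, 0.4000)
After 2 turns: (0.3200, 0.3400, 0.3400)
After 3 turns: (0.3020, 0.3640, 0.3340)
P(in square D after 3 turns) = 0.3020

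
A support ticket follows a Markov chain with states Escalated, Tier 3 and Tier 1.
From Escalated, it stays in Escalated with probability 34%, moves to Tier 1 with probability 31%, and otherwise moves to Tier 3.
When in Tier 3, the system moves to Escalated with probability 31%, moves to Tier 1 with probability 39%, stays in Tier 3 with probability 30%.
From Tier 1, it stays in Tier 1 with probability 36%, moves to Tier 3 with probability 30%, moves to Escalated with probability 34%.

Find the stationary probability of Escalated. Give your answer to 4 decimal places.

0.3305

Let the stationary distribution be π with π = πP and π_1 + π_2 + π_3 = 1.
π_1 = 0.34·π_1 + 0.31·π_2 + 0.34·π_3
π_2 = 0.35·π_1 + 0.3·π_2 + 0.3·π_3
Solving with the normalization constraint gives π = (0.3305, 0.3165, 0.3530).
So the stationary probability of Escalated is 0.3305.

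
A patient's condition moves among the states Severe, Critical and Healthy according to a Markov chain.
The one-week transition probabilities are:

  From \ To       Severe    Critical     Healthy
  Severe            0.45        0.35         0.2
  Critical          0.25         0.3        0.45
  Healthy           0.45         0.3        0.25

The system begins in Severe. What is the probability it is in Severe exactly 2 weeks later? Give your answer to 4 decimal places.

Sum over the intermediate state after 1 week:
P = P(Severe→Severe)·P(Severe→Severe) + P(Severe→Critical)·P(Critical→Severe) + P(Severe→Healthy)·P(Healthy→Severe)
  = 0.45×0.45 + 0.35×0.25 + 0.2×0.45
  = 0.2025 + 0.0875 + 0.0900 = 0.3800

0.3800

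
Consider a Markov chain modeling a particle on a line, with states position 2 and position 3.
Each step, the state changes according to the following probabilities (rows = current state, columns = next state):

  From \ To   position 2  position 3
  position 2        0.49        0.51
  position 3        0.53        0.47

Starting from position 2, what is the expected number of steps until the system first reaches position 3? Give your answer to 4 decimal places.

Let t(s) be the expected number of steps to first reach position 3 from state s, with t(position 3) = 0. Conditioning on the first step:
t(position 2) = 1 + 0.49·t(position 2)
Solving: t(position 2) = 1.9608.
Expected steps from position 2 to position 3: 1.9608.

1.9608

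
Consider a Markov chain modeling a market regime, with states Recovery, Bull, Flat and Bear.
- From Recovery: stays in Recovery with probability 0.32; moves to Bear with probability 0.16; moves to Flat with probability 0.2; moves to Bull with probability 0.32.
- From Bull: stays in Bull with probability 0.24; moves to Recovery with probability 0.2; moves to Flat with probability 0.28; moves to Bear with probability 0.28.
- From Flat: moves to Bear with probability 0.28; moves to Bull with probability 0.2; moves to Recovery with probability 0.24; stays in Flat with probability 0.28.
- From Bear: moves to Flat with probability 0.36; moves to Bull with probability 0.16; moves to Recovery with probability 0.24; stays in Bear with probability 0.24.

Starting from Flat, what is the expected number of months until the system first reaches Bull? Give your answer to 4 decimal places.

4.5098

Let t(s) be the expected number of months to first reach Bull from state s, with t(Bull) = 0. Conditioning on the first month:
t(Recovery) = 1 + 0.32·t(Recovery) + 0.2·t(Flat) + 0.16·t(Bear)
t(Flat) = 1 + 0.24·t(Recovery) + 0.28·t(Flat) + 0.28·t(Bear)
t(Bear) = 1 + 0.24·t(Recovery) + 0.36·t(Flat) + 0.24·t(Bear)
Solving: t(Recovery) = 3.8989, t(Flat) = 4.5098, t(Bear) = 4.6833.
Expected months from Flat to Bull: 4.5098.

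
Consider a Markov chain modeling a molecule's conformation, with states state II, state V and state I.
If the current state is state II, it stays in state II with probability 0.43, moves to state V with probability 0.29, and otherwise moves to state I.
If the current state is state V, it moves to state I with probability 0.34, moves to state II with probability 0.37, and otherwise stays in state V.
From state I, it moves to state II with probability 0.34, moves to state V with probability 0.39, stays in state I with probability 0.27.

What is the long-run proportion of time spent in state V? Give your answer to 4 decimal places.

0.3196

Let the stationary distribution be π with π = πP and π_1 + π_2 + π_3 = 1.
π_1 = 0.43·π_1 + 0.37·π_2 + 0.34·π_3
π_2 = 0.29·π_1 + 0.29·π_2 + 0.39·π_3
Solving with the normalization constraint gives π = (0.3842, 0.3196, 0.2962).
So the stationary probability of state V is 0.3196.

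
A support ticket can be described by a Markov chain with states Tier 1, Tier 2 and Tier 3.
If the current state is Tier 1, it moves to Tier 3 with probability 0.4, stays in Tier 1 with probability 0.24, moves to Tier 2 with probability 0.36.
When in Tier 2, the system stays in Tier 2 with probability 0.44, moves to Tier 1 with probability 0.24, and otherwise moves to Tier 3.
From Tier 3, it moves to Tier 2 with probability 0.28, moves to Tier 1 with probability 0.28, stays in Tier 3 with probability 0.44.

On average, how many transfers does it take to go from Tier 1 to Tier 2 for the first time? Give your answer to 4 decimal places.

3.0612

Let t(s) be the expected number of transfers to first reach Tier 2 from state s, with t(Tier 2) = 0. Conditioning on the first transfer:
t(Tier 1) = 1 + 0.24·t(Tier 1) + 0.4·t(Tier 3)
t(Tier 3) = 1 + 0.28·t(Tier 1) + 0.44·t(Tier 3)
Solving: t(Tier 1) = 3.0612, t(Tier 3) = 3.3163.
Expected transfers from Tier 1 to Tier 2: 3.0612.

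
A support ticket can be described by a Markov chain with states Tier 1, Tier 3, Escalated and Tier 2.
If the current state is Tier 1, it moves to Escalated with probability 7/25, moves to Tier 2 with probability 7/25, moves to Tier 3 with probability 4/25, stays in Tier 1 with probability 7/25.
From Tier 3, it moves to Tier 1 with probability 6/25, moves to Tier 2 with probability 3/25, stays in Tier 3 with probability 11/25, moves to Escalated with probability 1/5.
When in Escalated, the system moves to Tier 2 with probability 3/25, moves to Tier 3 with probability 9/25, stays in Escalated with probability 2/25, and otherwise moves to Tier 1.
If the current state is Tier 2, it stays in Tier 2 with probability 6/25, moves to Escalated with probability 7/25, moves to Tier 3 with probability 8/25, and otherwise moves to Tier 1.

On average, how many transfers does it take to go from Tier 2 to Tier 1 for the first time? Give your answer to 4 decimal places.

4.0287

Let t(s) be the expected number of transfers to first reach Tier 1 from state s, with t(Tier 1) = 0. Conditioning on the first transfer:
t(Tier 3) = 1 + 0.44·t(Tier 3) + 0.2·t(Escalated) + 0.12·t(Tier 2)
t(Escalated) = 1 + 0.36·t(Tier 3) + 0.08·t(Escalated) + 0.12·t(Tier 2)
t(Tier 2) = 1 + 0.32·t(Tier 3) + 0.28·t(Escalated) + 0.24·t(Tier 2)
Solving: t(Tier 3) = 3.7488, t(Escalated) = 3.0794, t(Tier 2) = 4.0287.
Expected transfers from Tier 2 to Tier 1: 4.0287.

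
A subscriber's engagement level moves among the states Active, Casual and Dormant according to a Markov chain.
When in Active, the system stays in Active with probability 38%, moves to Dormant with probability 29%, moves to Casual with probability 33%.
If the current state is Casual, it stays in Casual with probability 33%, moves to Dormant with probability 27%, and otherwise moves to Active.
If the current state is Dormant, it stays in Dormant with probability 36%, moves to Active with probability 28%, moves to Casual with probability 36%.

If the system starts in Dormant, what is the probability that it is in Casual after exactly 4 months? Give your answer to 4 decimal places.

0.3391

Propagate the distribution vector 4 months from Dormant.
After 0 months: (0.0000, 0.0000, 1.0000)
After 1 month: (0.2800, 0.3600, 0.3600)
After 2 months: (0.3512, 0.3408, 0.3080)
After 3 months: (0.3560, 0.3392, 0.3047)
After 4 months: (0.3563, 0.3391, 0.3045)
P(in Casual after 4 months) = 0.3391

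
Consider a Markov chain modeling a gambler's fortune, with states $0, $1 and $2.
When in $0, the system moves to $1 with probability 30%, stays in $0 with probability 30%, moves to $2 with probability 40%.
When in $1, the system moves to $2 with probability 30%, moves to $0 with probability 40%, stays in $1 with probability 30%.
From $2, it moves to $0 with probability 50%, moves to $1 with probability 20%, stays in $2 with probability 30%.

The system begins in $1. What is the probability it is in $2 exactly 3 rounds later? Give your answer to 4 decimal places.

Propagate the distribution vector 3 rounds from $1.
After 0 rounds: (0.0000, 1.0000, 0.0000)
After 1 round: (0.4000, 0.3000, 0.3000)
After 2 rounds: (0.3900, 0.2700, 0.3400)
After 3 rounds: (0.3950, 0.2660, 0.3390)
P(in $2 after 3 rounds) = 0.3390

0.3390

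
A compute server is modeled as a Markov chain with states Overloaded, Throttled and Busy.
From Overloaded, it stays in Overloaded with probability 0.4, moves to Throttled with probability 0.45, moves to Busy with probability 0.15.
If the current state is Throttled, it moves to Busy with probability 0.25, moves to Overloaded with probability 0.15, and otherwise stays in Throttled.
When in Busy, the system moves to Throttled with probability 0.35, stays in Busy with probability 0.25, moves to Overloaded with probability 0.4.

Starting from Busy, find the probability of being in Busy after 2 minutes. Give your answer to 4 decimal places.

Sum over the intermediate state after 1 minute:
P = P(Busy→Overloaded)·P(Overloaded→Busy) + P(Busy→Throttled)·P(Throttled→Busy) + P(Busy→Busy)·P(Busy→Busy)
  = 0.4×0.15 + 0.35×0.25 + 0.25×0.25
  = 0.0600 + 0.0875 + 0.0625 = 0.2100

0.2100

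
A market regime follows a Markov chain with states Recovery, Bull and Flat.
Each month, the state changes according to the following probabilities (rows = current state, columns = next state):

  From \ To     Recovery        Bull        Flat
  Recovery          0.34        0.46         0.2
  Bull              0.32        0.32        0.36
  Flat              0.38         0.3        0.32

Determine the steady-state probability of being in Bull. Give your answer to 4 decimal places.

0.3624

Let the stationary distribution be π with π = πP and π_1 + π_2 + π_3 = 1.
π_1 = 0.34·π_1 + 0.32·π_2 + 0.38·π_3
π_2 = 0.46·π_1 + 0.32·π_2 + 0.3·π_3
Solving with the normalization constraint gives π = (0.3445, 0.3624, 0.2932).
So the stationary probability of Bull is 0.3624.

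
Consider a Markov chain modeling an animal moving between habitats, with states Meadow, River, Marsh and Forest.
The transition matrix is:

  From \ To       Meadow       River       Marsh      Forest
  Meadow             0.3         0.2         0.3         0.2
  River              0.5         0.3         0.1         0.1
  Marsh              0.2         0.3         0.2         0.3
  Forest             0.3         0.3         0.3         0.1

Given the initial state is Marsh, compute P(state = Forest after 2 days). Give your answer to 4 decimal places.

Propagate the distribution vector 2 days from Marsh.
After 0 days: (0.0000, 0.0000, 1.0000, 0.0000)
After 1 day: (0.2000, 0.3000, 0.2000, 0.3000)
After 2 days: (0.3400, 0.2800, 0.2200, 0.1600)
P(in Forest after 2 days) = 0.1600

0.1600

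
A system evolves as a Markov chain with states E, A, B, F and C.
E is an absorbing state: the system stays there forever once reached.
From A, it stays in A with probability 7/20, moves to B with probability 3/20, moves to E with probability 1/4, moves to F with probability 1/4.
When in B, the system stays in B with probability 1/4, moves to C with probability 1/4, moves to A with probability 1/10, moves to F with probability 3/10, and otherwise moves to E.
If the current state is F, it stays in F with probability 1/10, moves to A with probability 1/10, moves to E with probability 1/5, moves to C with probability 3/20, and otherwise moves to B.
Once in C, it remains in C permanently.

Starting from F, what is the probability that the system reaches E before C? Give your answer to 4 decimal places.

Let h(s) be the probability of absorption at E starting from transient state s. Then h(E) = 1 and h(C) = 0. By first-step analysis:
h(A) = 0.25·1 + 0.35·h(A) + 0.15·h(B) + 0.25·h(F)
h(B) = 0.1·1 + 0.1·h(A) + 0.25·h(B) + 0.3·h(F) + 0.25·0
h(F) = 0.2·1 + 0.1·h(A) + 0.45·h(B) + 0.1·h(F) + 0.15·0
Solving: h(A) = 0.6807, h(B) = 0.4290, h(F) = 0.5124.
Starting from F, the probability is 0.5124.

0.5124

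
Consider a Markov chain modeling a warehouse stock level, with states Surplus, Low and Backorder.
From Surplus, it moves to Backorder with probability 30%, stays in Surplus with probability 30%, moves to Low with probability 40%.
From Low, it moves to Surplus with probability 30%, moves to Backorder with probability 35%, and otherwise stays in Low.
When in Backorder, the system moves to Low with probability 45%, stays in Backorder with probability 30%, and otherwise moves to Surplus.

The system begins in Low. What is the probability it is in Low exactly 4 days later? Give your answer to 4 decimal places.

0.3962

Propagate the distribution vector 4 days from Low.
After 0 days: (0.0000, 1.0000, 0.0000)
After 1 day: (0.3000, 0.3500, 0.3500)
After 2 days: (0.2825, 0.4000, 0.3175)
After 3 days: (0.2841, 0.3959, 0.3200)
After 4 days: (0.2840, 0.3962, 0.3198)
P(in Low after 4 days) = 0.3962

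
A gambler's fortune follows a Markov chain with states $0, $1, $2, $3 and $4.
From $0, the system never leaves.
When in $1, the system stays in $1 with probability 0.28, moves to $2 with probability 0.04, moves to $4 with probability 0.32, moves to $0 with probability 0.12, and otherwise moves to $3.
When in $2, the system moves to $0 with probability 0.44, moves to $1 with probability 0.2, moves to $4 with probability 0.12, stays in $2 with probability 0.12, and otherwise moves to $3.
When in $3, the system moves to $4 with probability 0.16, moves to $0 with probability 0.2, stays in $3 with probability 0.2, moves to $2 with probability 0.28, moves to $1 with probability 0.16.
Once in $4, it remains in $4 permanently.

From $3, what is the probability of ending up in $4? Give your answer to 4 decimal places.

0.4390

Let h(s) be the probability of absorption at $4 starting from transient state s. Then h($4) = 1 and h($0) = 0. By first-step analysis:
h($1) = 0.12·0 + 0.28·h($1) + 0.04·h($2) + 0.24·h($3) + 0.32·1
h($2) = 0.44·0 + 0.2·h($1) + 0.12·h($2) + 0.12·h($3) + 0.12·1
h($3) = 0.2·0 + 0.16·h($1) + 0.28·h($2) + 0.2·h($3) + 0.16·1
Solving: h($1) = 0.6094, h($2) = 0.3347, h($3) = 0.4390.
Starting from $3, the probability is 0.4390.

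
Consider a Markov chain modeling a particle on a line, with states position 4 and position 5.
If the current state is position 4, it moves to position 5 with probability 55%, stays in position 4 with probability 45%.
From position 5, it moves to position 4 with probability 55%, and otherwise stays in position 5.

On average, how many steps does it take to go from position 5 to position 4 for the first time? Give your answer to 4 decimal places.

Let t(s) be the expected number of steps to first reach position 4 from state s, with t(position 4) = 0. Conditioning on the first step:
t(position 5) = 1 + 0.45·t(position 5)
Solving: t(position 5) = 1.8182.
Expected steps from position 5 to position 4: 1.8182.

1.8182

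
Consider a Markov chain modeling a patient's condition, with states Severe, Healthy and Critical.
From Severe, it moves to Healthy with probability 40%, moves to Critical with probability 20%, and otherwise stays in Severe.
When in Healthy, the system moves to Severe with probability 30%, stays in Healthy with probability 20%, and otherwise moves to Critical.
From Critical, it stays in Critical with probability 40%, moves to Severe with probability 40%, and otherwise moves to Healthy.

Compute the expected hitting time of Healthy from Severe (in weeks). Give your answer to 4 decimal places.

2.8571

Let t(s) be the expected number of weeks to first reach Healthy from state s, with t(Healthy) = 0. Conditioning on the first week:
t(Severe) = 1 + 0.4·t(Severe) + 0.2·t(Critical)
t(Critical) = 1 + 0.4·t(Severe) + 0.4·t(Critical)
Solving: t(Severe) = 2.8571, t(Critical) = 3.5714.
Expected weeks from Severe to Healthy: 2.8571.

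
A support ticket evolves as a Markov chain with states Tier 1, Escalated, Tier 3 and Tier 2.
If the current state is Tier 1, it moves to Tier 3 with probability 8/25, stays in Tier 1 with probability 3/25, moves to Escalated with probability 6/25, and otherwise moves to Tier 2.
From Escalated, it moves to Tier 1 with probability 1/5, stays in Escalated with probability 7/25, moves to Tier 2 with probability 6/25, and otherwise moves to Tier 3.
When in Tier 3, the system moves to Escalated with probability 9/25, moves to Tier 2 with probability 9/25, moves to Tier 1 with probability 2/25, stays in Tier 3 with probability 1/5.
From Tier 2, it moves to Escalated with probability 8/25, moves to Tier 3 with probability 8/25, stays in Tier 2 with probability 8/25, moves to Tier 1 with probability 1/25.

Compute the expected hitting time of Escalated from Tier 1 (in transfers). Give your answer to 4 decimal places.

3.3245

Let t(s) be the expected number of transfers to first reach Escalated from state s, with t(Escalated) = 0. Conditioning on the first transfer:
t(Tier 1) = 1 + 0.12·t(Tier 1) + 0.32·t(Tier 3) + 0.32·t(Tier 2)
t(Tier 3) = 1 + 0.08·t(Tier 1) + 0.2·t(Tier 3) + 0.36·t(Tier 2)
t(Tier 2) = 1 + 0.04·t(Tier 1) + 0.32·t(Tier 3) + 0.32·t(Tier 2)
Solving: t(Tier 1) = 3.3245, t(Tier 3) = 2.9588, t(Tier 2) = 3.0585.
Expected transfers from Tier 1 to Escalated: 3.3245.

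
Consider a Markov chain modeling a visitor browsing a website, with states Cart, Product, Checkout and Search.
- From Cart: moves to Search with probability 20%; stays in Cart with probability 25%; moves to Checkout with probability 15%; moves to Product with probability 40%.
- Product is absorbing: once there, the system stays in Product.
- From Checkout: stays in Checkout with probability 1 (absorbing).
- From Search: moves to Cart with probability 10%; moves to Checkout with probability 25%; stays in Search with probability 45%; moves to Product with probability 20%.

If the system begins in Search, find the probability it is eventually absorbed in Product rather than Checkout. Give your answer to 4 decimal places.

Let h(s) be the probability of absorption at Product starting from transient state s. Then h(Product) = 1 and h(Checkout) = 0. By first-step analysis:
h(Cart) = 0.25·h(Cart) + 0.4·1 + 0.15·0 + 0.2·h(Search)
h(Search) = 0.1·h(Cart) + 0.2·1 + 0.25·0 + 0.45·h(Search)
Solving: h(Cart) = 0.6624, h(Search) = 0.4841.
Starting from Search, the probability is 0.4841.

0.4841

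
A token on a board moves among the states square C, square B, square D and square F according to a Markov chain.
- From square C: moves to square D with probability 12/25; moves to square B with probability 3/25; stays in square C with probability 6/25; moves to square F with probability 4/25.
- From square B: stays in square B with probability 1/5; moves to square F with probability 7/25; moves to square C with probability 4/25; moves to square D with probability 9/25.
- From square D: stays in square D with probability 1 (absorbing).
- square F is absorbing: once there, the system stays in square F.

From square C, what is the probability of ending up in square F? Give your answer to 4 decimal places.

Let h(s) be the probability of absorption at square F starting from transient state s. Then h(square F) = 1 and h(square D) = 0. By first-step analysis:
h(square C) = 0.24·h(square C) + 0.12·h(square B) + 0.48·0 + 0.16·1
h(square B) = 0.16·h(square C) + 0.2·h(square B) + 0.36·0 + 0.28·1
Solving: h(square C) = 0.2745, h(square B) = 0.4049.
Starting from square C, the probability is 0.2745.

0.2745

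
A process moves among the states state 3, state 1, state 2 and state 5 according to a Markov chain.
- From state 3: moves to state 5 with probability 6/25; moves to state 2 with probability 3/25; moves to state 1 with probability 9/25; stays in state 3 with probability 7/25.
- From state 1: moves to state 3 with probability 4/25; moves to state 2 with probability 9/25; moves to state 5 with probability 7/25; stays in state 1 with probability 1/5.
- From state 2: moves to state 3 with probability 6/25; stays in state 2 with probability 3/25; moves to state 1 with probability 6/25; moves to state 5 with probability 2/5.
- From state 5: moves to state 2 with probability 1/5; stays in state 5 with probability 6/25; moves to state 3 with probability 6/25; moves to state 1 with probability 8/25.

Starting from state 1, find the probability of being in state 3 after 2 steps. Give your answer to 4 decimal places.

Propagate the distribution vector 2 steps from state 1.
After 0 steps: (0.0000, 1.0000, 0.0000, 0.0000)
After 1 step: (0.1600, 0.2000, 0.3600, 0.2800)
After 2 steps: (0.2304, 0.2736, 0.1904, 0.3056)
P(in state 3 after 2 steps) = 0.2304

0.2304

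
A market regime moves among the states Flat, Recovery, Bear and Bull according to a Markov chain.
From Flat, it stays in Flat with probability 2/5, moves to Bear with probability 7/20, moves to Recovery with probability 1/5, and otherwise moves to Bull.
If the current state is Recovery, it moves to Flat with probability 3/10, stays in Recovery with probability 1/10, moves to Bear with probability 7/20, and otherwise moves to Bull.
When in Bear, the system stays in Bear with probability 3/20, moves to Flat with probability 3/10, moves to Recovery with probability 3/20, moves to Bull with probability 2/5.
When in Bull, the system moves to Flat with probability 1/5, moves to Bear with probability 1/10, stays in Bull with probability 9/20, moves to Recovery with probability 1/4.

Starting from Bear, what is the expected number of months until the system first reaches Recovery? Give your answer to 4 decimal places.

Let t(s) be the expected number of months to first reach Recovery from state s, with t(Recovery) = 0. Conditioning on the first month:
t(Flat) = 1 + 0.4·t(Flat) + 0.35·t(Bear) + 0.05·t(Bull)
t(Bear) = 1 + 0.3·t(Flat) + 0.15·t(Bear) + 0.4·t(Bull)
t(Bull) = 1 + 0.2·t(Flat) + 0.1·t(Bear) + 0.45·t(Bull)
Solving: t(Flat) = 5.0233, t(Bear) = 5.1011, t(Bull) = 4.5723.
Expected months from Bear to Recovery: 5.1011.

5.1011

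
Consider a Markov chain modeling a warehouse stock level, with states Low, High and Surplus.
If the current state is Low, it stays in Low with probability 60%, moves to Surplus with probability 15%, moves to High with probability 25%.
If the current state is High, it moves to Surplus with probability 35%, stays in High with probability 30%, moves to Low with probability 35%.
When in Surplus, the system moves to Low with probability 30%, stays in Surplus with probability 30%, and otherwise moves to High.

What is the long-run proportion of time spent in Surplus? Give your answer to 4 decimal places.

Let the stationary distribution be π with π = πP and π_1 + π_2 + π_3 = 1.
π_1 = 0.6·π_1 + 0.35·π_2 + 0.3·π_3
π_2 = 0.25·π_1 + 0.3·π_2 + 0.4·π_3
Solving with the normalization constraint gives π = (0.4502, 0.3023, 0.2476).
So the stationary probability of Surplus is 0.2476.

0.2476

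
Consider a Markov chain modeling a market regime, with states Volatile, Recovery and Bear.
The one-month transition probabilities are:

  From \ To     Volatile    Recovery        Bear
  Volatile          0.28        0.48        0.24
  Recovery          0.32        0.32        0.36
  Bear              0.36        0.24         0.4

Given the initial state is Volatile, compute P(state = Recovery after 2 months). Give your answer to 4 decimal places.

Sum over the intermediate state after 1 month:
P = P(Volatile→Volatile)·P(Volatile→Recovery) + P(Volatile→Recovery)·P(Recovery→Recovery) + P(Volatile→Bear)·P(Bear→Recovery)
  = 0.28×0.48 + 0.48×0.32 + 0.24×0.24
  = 0.1344 + 0.1536 + 0.0576 = 0.3456

0.3456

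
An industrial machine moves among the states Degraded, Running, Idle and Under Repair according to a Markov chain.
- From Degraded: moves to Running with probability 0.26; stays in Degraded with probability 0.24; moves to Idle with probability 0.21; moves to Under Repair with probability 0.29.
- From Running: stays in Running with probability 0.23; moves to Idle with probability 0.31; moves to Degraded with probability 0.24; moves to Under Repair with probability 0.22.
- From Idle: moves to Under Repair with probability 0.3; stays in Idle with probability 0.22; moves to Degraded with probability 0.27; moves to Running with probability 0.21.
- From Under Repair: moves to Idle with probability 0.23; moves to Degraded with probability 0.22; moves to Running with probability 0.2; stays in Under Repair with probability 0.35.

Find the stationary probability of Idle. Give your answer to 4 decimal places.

0.2407

Let the stationary distribution be π with π = πP and π_1 + π_2 + π_3 + π_4 = 1.
π_1 = 0.24·π_1 + 0.24·π_2 + 0.27·π_3 + 0.22·π_4
π_2 = 0.26·π_1 + 0.23·π_2 + 0.21·π_3 + 0.2·π_4
π_3 = 0.21·π_1 + 0.31·π_2 + 0.22·π_3 + 0.23·π_4
Solving with the normalization constraint gives π = (0.2413, 0.2236, 0.2407, 0.2944).
So the stationary probability of Idle is 0.2407.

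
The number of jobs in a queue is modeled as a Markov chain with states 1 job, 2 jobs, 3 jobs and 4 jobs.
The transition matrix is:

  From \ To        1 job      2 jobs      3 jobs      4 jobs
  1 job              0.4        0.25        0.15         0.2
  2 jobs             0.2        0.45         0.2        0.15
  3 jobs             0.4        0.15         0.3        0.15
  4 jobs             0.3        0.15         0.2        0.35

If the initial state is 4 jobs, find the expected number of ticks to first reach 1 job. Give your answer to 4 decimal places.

3.3245

Let t(s) be the expected number of ticks to first reach 1 job from state s, with t(1 job) = 0. Conditioning on the first tick:
t(2 jobs) = 1 + 0.45·t(2 jobs) + 0.2·t(3 jobs) + 0.15·t(4 jobs)
t(3 jobs) = 1 + 0.15·t(2 jobs) + 0.3·t(3 jobs) + 0.15·t(4 jobs)
t(4 jobs) = 1 + 0.15·t(2 jobs) + 0.2·t(3 jobs) + 0.35·t(4 jobs)
Solving: t(2 jobs) = 3.7995, t(3 jobs) = 2.9551, t(4 jobs) = 3.3245.
Expected ticks from 4 jobs to 1 job: 3.3245.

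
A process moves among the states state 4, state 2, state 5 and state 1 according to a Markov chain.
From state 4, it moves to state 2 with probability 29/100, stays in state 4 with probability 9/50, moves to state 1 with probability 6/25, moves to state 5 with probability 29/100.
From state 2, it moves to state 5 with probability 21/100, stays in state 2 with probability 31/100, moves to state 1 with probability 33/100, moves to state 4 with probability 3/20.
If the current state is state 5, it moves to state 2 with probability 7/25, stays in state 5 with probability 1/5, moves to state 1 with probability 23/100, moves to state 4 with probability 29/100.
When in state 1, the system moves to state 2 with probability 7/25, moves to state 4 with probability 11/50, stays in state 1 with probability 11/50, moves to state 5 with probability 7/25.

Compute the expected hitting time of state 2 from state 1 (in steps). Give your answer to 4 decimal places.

Let t(s) be the expected number of steps to first reach state 2 from state s, with t(state 2) = 0. Conditioning on the first step:
t(state 4) = 1 + 0.18·t(state 4) + 0.29·t(state 5) + 0.24·t(state 1)
t(state 5) = 1 + 0.29·t(state 4) + 0.2·t(state 5) + 0.23·t(state 1)
t(state 1) = 1 + 0.22·t(state 4) + 0.28·t(state 5) + 0.22·t(state 1)
Solving: t(state 4) = 3.5084, t(state 5) = 3.5402, t(state 1) = 3.5424.
Expected steps from state 1 to state 2: 3.5424.

3.5424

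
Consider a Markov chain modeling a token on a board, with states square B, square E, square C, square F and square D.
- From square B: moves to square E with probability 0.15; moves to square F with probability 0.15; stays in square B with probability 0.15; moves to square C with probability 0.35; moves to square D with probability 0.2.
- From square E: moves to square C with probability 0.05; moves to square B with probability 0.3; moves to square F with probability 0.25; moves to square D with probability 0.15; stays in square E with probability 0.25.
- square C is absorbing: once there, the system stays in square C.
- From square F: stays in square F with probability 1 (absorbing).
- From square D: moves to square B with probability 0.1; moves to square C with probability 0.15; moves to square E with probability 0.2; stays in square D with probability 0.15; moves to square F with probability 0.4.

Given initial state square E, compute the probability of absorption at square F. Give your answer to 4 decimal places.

Let h(s) be the probability of absorption at square F starting from transient state s. Then h(square F) = 1 and h(square C) = 0. By first-step analysis:
h(square B) = 0.15·h(square B) + 0.15·h(square E) + 0.35·0 + 0.15·1 + 0.2·h(square D)
h(square E) = 0.3·h(square B) + 0.25·h(square E) + 0.05·0 + 0.25·1 + 0.15·h(square D)
h(square D) = 0.1·h(square B) + 0.2·h(square E) + 0.15·0 + 0.4·1 + 0.15·h(square D)
Solving: h(square B) = 0.4500, h(square E) = 0.6486, h(square D) = 0.6761.
Starting from square E, the probability is 0.6486.

0.6486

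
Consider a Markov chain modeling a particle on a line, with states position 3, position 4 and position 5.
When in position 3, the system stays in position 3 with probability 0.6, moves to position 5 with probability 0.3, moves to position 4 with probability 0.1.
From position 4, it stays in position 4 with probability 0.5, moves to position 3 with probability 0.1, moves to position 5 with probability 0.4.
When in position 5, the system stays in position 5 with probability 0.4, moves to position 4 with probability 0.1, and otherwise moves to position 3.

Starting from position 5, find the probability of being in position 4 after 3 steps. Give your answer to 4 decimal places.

0.1560

Propagate the distribution vector 3 steps from position 5.
After 0 steps: (0.0000, 0.0000, 1.0000)
After 1 step: (0.5000, 0.1000, 0.4000)
After 2 steps: (0.5100, 0.1400, 0.3500)
After 3 steps: (0.4950, 0.1560, 0.3490)
P(in position 4 after 3 steps) = 0.1560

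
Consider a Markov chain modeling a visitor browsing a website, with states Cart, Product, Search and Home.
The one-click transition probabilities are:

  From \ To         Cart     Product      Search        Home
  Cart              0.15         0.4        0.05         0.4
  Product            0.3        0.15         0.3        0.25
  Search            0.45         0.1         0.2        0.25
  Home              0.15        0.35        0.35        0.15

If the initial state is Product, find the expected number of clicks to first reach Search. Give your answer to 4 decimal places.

Let t(s) be the expected number of clicks to first reach Search from state s, with t(Search) = 0. Conditioning on the first click:
t(Cart) = 1 + 0.15·t(Cart) + 0.4·t(Product) + 0.4·t(Home)
t(Product) = 1 + 0.3·t(Cart) + 0.15·t(Product) + 0.25·t(Home)
t(Home) = 1 + 0.15·t(Cart) + 0.35·t(Product) + 0.15·t(Home)
Solving: t(Cart) = 4.7157, t(Product) = 3.9045, t(Home) = 3.6164.
Expected clicks from Product to Search: 3.9045.

3.9045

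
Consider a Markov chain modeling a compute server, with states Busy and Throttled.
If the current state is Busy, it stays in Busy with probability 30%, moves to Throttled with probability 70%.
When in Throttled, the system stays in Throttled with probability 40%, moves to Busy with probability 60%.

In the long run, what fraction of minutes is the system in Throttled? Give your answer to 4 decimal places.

Let the stationary distribution be π with π = πP and π_1 + π_2 = 1.
π_1 = 0.3·π_1 + 0.6·π_2
Solving with the normalization constraint gives π = (0.4615, 0.5385).
So the stationary probability of Throttled is 0.5385.

0.5385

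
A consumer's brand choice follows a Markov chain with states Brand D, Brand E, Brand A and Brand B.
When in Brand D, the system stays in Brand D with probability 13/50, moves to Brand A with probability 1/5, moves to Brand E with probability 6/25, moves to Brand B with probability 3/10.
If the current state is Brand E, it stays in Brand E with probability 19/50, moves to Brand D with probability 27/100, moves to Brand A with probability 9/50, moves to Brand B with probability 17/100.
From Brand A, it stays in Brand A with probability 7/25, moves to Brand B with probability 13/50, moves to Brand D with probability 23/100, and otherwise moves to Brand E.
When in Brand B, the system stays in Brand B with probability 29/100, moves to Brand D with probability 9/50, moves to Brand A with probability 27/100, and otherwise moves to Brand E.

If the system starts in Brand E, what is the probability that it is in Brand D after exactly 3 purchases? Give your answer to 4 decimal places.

0.2371

Propagate the distribution vector 3 purchases from Brand E.
After 0 purchases: (0.0000, 1.0000, 0.0000, 0.0000)
After 1 purchase: (0.2700, 0.3800, 0.1800, 0.1700)
After 2 purchases: (0.2448, 0.2948, 0.2187, 0.2417)
After 3 purchases: (0.2371, 0.2839, 0.2285, 0.2505)
P(in Brand D after 3 purchases) = 0.2371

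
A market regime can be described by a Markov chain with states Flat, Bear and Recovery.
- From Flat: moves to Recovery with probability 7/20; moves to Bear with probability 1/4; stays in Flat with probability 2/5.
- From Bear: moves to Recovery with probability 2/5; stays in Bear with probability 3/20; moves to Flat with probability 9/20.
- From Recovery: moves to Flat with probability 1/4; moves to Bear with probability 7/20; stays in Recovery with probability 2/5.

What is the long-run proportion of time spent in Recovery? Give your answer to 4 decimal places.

0.3822

Let the stationary distribution be π with π = πP and π_1 + π_2 + π_3 = 1.
π_1 = 0.4·π_1 + 0.45·π_2 + 0.25·π_3
π_2 = 0.25·π_1 + 0.15·π_2 + 0.35·π_3
Solving with the normalization constraint gives π = (0.3558, 0.2620, 0.3822).
So the stationary probability of Recovery is 0.3822.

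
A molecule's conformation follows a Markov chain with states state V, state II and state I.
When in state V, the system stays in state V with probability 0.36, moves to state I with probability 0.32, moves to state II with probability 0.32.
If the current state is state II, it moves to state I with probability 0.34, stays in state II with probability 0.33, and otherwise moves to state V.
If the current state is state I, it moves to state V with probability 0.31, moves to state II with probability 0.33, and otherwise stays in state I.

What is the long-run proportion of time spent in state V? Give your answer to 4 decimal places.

Let the stationary distribution be π with π = πP and π_1 + π_2 + π_3 = 1.
π_1 = 0.36·π_1 + 0.33·π_2 + 0.31·π_3
π_2 = 0.32·π_1 + 0.33·π_2 + 0.33·π_3
Solving with the normalization constraint gives π = (0.3332, 0.3267, 0.3401).
So the stationary probability of state V is 0.3332.

0.3332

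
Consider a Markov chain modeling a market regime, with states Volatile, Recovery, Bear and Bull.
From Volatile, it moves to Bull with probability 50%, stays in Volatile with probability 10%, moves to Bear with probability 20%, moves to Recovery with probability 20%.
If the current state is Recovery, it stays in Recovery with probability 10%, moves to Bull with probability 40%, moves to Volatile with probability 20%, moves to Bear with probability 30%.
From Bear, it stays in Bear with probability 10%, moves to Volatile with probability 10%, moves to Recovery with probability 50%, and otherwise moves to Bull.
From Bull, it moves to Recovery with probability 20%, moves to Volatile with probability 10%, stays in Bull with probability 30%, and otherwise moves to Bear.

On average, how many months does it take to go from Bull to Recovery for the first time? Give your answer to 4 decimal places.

Let t(s) be the expected number of months to first reach Recovery from state s, with t(Recovery) = 0. Conditioning on the first month:
t(Volatile) = 1 + 0.1·t(Volatile) + 0.2·t(Bear) + 0.5·t(Bull)
t(Bear) = 1 + 0.1·t(Volatile) + 0.1·t(Bear) + 0.3·t(Bull)
t(Bull) = 1 + 0.1·t(Volatile) + 0.4·t(Bear) + 0.3·t(Bull)
Solving: t(Volatile) = 3.6364, t(Bear) = 2.6738, t(Bull) = 3.4759.
Expected months from Bull to Recovery: 3.4759.

3.4759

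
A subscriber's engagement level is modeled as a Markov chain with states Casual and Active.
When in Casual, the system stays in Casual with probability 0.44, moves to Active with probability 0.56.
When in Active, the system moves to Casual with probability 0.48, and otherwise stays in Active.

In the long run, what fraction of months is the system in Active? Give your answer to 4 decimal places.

Let the stationary distribution be π with π = πP and π_1 + π_2 = 1.
π_1 = 0.44·π_1 + 0.48·π_2
Solving with the normalization constraint gives π = (0.4615, 0.5385).
So the stationary probability of Active is 0.5385.

0.5385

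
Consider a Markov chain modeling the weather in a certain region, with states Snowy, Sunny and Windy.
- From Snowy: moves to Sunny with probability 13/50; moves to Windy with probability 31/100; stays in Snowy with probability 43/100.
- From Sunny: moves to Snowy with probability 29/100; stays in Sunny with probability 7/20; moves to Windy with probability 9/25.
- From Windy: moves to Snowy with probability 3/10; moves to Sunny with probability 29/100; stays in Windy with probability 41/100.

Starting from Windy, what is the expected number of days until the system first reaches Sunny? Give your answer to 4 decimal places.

Let t(s) be the expected number of days to first reach Sunny from state s, with t(Sunny) = 0. Conditioning on the first day:
t(Snowy) = 1 + 0.43·t(Snowy) + 0.31·t(Windy)
t(Windy) = 1 + 0.3·t(Snowy) + 0.41·t(Windy)
Solving: t(Snowy) = 3.6991, t(Windy) = 3.5758.
Expected days from Windy to Sunny: 3.5758.

3.5758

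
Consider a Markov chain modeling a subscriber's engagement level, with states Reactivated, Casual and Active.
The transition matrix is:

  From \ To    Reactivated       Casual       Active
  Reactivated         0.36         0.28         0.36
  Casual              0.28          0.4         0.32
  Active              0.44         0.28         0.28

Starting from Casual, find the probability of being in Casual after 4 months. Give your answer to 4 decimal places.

0.3183

Propagate the distribution vector 4 months from Casual.
After 0 months: (0.0000, 1.0000, 0.0000)
After 1 month: (0.2800, 0.4000, 0.3200)
After 2 months: (0.3536, 0.3280, 0.3184)
After 3 months: (0.3592, 0.3194, 0.3214)
After 4 months: (0.3602, 0.3183, 0.3215)
P(in Casual after 4 months) = 0.3183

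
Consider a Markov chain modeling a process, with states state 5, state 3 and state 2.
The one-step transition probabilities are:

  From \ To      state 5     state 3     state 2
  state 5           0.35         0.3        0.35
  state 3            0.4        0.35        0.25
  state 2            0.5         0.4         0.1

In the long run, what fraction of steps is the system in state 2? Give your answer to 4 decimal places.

0.2526

Let the stationary distribution be π with π = πP and π_1 + π_2 + π_3 = 1.
π_1 = 0.35·π_1 + 0.4·π_2 + 0.5·π_3
π_2 = 0.3·π_1 + 0.35·π_2 + 0.4·π_3
Solving with the normalization constraint gives π = (0.4050, 0.3424, 0.2526).
So the stationary probability of state 2 is 0.2526.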